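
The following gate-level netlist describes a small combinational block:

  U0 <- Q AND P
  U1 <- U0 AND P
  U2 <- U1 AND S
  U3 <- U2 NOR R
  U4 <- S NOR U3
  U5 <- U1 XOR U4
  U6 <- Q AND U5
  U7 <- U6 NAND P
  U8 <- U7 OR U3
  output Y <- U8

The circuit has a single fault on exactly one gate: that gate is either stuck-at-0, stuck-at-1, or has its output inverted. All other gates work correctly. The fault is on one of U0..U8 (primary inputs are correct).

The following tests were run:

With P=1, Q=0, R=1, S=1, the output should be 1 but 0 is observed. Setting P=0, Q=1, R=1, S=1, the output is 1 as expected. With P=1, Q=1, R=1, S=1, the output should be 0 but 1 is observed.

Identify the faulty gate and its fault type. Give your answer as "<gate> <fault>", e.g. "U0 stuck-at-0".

U6 inverted output

Fault-free values for test 1 (P=1, Q=0, R=1, S=1): U0=0, U1=0, U2=0, U3=0, U4=0, U5=0, U6=0, U7=1, U8=1, giving Y=1. Observed 0.
Test 1: faults giving observed 0 are {U6 stuck-at-1, U6 inverted output, U7 stuck-at-0, U7 inverted output, U8 stuck-at-0, U8 inverted output}.
Test 2 (P=0, Q=1, R=1, S=1): fault-free U0=0, U1=0, U2=0, U3=0, U4=0, U5=0, U6=0, U7=1, U8=1 → 1; observed 1. Eliminates U7 stuck-at-0, U7 inverted output, U8 stuck-at-0, U8 inverted output.
Test 3 (P=1, Q=1, R=1, S=1): fault-free U0=1, U1=1, U2=1, U3=0, U4=0, U5=1, U6=1, U7=0, U8=0 → 0; observed 1. Eliminates U6 stuck-at-1.
Only U6 inverted output is consistent with every test.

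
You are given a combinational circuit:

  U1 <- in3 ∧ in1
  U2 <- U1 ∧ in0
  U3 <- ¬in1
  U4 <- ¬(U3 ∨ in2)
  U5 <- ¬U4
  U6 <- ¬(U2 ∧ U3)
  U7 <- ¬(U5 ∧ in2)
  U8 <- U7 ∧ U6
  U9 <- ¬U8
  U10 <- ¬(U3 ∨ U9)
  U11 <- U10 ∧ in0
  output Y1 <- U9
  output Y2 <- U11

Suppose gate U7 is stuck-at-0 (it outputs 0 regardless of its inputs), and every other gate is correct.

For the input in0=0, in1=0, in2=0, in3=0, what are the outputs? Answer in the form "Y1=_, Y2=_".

Propagate with U7 forced: U1=0, U2=0, U3=1, U4=0, U5=1, U6=1, U7=0 [stuck-at-0], U8=0, U9=1, U10=0, U11=0.
So the outputs are Y1=1, Y2=0. (Without the fault they would be Y1=0, Y2=0.)

Y1=1, Y2=0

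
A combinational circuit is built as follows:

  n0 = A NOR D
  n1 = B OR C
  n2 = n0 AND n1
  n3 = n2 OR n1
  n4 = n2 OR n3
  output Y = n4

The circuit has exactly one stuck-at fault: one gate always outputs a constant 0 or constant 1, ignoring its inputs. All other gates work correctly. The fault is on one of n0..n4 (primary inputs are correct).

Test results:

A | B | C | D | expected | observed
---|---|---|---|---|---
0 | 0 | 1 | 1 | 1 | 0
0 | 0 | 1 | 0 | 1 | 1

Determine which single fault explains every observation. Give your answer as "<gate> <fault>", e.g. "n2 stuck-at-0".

Fault-free values for test 1 (A=0, B=0, C=1, D=1): n0=0, n1=1, n2=0, n3=1, n4=1, giving Y=1. Observed 0.
Test 1: faults giving observed 0 are {n1 stuck-at-0, n3 stuck-at-0, n4 stuck-at-0}.
Test 2 (A=0, B=0, C=1, D=0): fault-free n0=1, n1=1, n2=1, n3=1, n4=1 → 1; observed 1. Eliminates n1 stuck-at-0, n4 stuck-at-0.
Only n3 stuck-at-0 is consistent with every test.

n3 stuck-at-0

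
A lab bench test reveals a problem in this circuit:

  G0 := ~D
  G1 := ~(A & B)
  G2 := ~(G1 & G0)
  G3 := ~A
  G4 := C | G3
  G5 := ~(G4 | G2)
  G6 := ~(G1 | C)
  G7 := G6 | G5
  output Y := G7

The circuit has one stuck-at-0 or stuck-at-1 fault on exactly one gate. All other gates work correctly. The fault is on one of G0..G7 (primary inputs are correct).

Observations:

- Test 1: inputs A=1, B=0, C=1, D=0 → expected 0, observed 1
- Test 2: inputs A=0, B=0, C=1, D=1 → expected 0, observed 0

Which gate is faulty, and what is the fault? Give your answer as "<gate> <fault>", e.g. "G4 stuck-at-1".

G4 stuck-at-0

Fault-free values for test 1 (A=1, B=0, C=1, D=0): G0=1, G1=1, G2=0, G3=0, G4=1, G5=0, G6=0, G7=0, giving Y=0. Observed 1.
Test 1: faults giving observed 1 are {G4 stuck-at-0, G5 stuck-at-1, G6 stuck-at-1, G7 stuck-at-1}.
Test 2 (A=0, B=0, C=1, D=1): fault-free G0=0, G1=1, G2=1, G3=1, G4=1, G5=0, G6=0, G7=0 → 0; observed 0. Eliminates G5 stuck-at-1, G6 stuck-at-1, G7 stuck-at-1.
Only G4 stuck-at-0 is consistent with every test.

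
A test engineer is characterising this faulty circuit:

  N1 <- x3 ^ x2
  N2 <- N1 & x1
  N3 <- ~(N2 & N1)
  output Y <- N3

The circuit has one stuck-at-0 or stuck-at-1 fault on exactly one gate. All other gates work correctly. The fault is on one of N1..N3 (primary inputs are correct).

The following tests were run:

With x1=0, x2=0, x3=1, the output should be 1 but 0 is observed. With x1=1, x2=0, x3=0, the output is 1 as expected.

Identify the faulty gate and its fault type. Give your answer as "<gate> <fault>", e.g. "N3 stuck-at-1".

Fault-free values for test 1 (x1=0, x2=0, x3=1): N1=1, N2=0, N3=1, giving Y=1. Observed 0.
Test 1: faults giving observed 0 are {N2 stuck-at-1, N3 stuck-at-0}.
Test 2 (x1=1, x2=0, x3=0): fault-free N1=0, N2=0, N3=1 → 1; observed 1. Eliminates N3 stuck-at-0.
Only N2 stuck-at-1 is consistent with every test.

N2 stuck-at-1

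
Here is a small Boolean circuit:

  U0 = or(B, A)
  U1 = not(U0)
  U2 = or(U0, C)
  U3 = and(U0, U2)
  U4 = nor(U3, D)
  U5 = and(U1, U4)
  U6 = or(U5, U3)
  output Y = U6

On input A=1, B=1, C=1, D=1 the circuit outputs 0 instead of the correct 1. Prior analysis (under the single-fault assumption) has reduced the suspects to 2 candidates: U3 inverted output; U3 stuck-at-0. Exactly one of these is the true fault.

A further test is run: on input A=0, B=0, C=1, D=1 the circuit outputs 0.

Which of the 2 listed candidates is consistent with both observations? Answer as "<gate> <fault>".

Evaluate each candidate on input A=0, B=0, C=1, D=1:
  U3 inverted output: U0=0, U1=1, U2=1, U3=1 [inverted output], U4=0, U5=0, U6=1 → 1 — eliminated
  U3 stuck-at-0: U0=0, U1=1, U2=1, U3=0 [stuck-at-0], U4=0, U5=0, U6=0 → 0 — matches
Only U3 stuck-at-0 reproduces the observed 0.

U3 stuck-at-0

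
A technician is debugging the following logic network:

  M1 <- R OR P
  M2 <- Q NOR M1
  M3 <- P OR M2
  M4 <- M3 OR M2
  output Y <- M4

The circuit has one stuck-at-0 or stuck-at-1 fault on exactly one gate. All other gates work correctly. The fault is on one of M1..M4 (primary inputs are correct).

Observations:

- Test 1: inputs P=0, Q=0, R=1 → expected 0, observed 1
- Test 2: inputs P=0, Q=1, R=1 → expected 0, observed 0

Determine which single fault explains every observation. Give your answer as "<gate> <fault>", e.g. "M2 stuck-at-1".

Fault-free values for test 1 (P=0, Q=0, R=1): M1=1, M2=0, M3=0, M4=0, giving Y=0. Observed 1.
Test 1: faults giving observed 1 are {M1 stuck-at-0, M2 stuck-at-1, M3 stuck-at-1, M4 stuck-at-1}.
Test 2 (P=0, Q=1, R=1): fault-free M1=1, M2=0, M3=0, M4=0 → 0; observed 0. Eliminates M2 stuck-at-1, M3 stuck-at-1, M4 stuck-at-1.
Only M1 stuck-at-0 is consistent with every test.

M1 stuck-at-0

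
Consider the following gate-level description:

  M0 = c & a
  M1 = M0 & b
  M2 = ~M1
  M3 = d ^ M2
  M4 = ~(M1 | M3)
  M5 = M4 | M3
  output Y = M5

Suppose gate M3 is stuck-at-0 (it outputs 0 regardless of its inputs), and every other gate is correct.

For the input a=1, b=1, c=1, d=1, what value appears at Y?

Propagate with M3 forced: M0=1, M1=1, M2=0, M3=0 [stuck-at-0], M4=0, M5=0.
So Y = 0. (Without the fault it would be 1.)

0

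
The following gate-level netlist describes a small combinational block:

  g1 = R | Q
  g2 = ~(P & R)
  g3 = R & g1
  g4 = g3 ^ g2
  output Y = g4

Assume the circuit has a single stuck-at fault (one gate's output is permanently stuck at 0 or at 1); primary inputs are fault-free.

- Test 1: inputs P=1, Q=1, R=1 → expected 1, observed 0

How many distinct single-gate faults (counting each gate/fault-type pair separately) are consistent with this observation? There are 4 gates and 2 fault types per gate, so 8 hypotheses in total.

Fault-free: g1=1, g2=0, g3=1, g4=1 → 1. Observed 0.
  g1 stuck-at-0: output 0 ✓
  g1 stuck-at-1: output 1 ✗
  g2 stuck-at-0: output 1 ✗
  g2 stuck-at-1: output 0 ✓
  g3 stuck-at-0: output 0 ✓
  g3 stuck-at-1: output 1 ✗
  g4 stuck-at-0: output 0 ✓
  g4 stuck-at-1: output 1 ✗
Consistent faults: {g1 stuck-at-0, g2 stuck-at-1, g3 stuck-at-0, g4 stuck-at-0} — 4 in all.

4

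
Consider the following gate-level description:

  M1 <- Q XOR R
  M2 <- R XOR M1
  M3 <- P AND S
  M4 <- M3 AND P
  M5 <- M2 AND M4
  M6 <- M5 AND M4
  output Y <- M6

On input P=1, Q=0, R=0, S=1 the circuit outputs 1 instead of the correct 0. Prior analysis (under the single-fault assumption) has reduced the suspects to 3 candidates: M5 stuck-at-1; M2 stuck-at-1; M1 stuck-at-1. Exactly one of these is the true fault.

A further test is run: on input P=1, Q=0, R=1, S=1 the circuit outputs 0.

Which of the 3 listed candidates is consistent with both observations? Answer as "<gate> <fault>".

Evaluate each candidate on input P=1, Q=0, R=1, S=1:
  M5 stuck-at-1: M1=1, M2=0, M3=1, M4=1, M5=1 [stuck-at-1], M6=1 → 1 — eliminated
  M2 stuck-at-1: M1=1, M2=1 [stuck-at-1], M3=1, M4=1, M5=1, M6=1 → 1 — eliminated
  M1 stuck-at-1: M1=1 [stuck-at-1], M2=0, M3=1, M4=1, M5=0, M6=0 → 0 — matches
Only M1 stuck-at-1 reproduces the observed 0.

M1 stuck-at-1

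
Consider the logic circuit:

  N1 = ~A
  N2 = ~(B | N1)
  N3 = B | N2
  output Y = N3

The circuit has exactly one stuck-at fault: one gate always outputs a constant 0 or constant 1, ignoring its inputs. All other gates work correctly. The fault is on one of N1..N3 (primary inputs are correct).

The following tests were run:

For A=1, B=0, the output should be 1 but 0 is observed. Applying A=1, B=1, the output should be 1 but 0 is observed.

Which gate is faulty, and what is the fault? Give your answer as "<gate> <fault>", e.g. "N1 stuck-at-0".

Fault-free values for test 1 (A=1, B=0): N1=0, N2=1, N3=1, giving Y=1. Observed 0.
Test 1: faults giving observed 0 are {N1 stuck-at-1, N2 stuck-at-0, N3 stuck-at-0}.
Test 2 (A=1, B=1): fault-free N1=0, N2=0, N3=1 → 1; observed 0. Eliminates N1 stuck-at-1, N2 stuck-at-0.
Only N3 stuck-at-0 is consistent with every test.

N3 stuck-at-0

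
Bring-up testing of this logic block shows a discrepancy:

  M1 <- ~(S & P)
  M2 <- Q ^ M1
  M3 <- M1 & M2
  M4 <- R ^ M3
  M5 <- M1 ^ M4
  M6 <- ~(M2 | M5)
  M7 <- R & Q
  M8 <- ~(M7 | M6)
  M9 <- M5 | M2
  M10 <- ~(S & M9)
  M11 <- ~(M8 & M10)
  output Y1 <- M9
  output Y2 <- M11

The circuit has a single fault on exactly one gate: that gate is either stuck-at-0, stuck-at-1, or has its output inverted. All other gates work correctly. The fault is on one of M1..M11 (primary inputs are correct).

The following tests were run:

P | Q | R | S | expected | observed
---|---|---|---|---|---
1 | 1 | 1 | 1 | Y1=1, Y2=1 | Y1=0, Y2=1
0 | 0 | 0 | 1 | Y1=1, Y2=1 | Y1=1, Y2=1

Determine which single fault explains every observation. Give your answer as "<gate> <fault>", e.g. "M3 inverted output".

Fault-free values for test 1 (P=1, Q=1, R=1, S=1): M1=0, M2=1, M3=0, M4=1, M5=1, M6=0, M7=1, M8=0, M9=1, M10=0, M11=1, giving Y1=1, Y2=1. Observed Y1=0, Y2=1.
Test 1: faults giving observed Y1=0, Y2=1 are {M1 stuck-at-1, M1 inverted output, M9 stuck-at-0, M9 inverted output}.
Test 2 (P=0, Q=0, R=0, S=1): fault-free M1=1, M2=1, M3=1, M4=1, M5=0, M6=0, M7=0, M8=1, M9=1, M10=0, M11=1 → Y1=1, Y2=1; observed Y1=1, Y2=1. Eliminates M1 inverted output, M9 stuck-at-0, M9 inverted output.
Only M1 stuck-at-1 is consistent with every test.

M1 stuck-at-1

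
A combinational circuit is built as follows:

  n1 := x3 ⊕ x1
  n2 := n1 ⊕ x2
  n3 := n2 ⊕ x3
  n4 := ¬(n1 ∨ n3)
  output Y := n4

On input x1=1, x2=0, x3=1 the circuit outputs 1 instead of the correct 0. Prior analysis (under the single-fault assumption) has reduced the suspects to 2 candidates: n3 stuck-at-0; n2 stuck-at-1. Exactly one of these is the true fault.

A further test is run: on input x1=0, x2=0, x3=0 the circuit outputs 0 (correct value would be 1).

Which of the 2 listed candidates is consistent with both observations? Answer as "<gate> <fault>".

n2 stuck-at-1

Evaluate each candidate on input x1=0, x2=0, x3=0:
  n3 stuck-at-0: n1=0, n2=0, n3=0 [stuck-at-0], n4=1 → 1 — eliminated
  n2 stuck-at-1: n1=0, n2=1 [stuck-at-1], n3=1, n4=0 → 0 — matches
Only n2 stuck-at-1 reproduces the observed 0.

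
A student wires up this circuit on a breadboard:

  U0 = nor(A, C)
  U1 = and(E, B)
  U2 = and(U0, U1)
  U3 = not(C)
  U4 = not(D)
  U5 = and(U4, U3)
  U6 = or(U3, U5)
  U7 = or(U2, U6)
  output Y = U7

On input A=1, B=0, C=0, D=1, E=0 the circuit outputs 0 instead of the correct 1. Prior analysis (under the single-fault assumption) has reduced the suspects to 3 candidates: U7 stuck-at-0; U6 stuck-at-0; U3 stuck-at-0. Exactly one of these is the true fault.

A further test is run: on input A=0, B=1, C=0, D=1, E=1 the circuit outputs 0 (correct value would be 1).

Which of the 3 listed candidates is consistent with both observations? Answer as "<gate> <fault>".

U7 stuck-at-0

Evaluate each candidate on input A=0, B=1, C=0, D=1, E=1:
  U7 stuck-at-0: U0=1, U1=1, U2=1, U3=1, U4=0, U5=0, U6=1, U7=0 [stuck-at-0] → 0 — matches
  U6 stuck-at-0: U0=1, U1=1, U2=1, U3=1, U4=0, U5=0, U6=0 [stuck-at-0], U7=1 → 1 — eliminated
  U3 stuck-at-0: U0=1, U1=1, U2=1, U3=0 [stuck-at-0], U4=0, U5=0, U6=0, U7=1 → 1 — eliminated
Only U7 stuck-at-0 reproduces the observed 0.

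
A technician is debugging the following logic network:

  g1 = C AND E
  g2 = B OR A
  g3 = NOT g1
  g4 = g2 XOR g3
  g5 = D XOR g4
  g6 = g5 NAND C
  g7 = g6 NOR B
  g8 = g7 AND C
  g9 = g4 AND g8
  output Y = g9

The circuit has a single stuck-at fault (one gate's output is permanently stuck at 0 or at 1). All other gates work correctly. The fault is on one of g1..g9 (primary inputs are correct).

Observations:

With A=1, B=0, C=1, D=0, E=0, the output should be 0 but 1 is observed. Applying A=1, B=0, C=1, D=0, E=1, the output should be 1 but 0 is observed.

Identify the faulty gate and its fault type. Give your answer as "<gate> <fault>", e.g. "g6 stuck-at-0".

g2 stuck-at-0

Fault-free values for test 1 (A=1, B=0, C=1, D=0, E=0): g1=0, g2=1, g3=1, g4=0, g5=0, g6=1, g7=0, g8=0, g9=0, giving Y=0. Observed 1.
Test 1: faults giving observed 1 are {g1 stuck-at-1, g2 stuck-at-0, g3 stuck-at-0, g4 stuck-at-1, g9 stuck-at-1}.
Test 2 (A=1, B=0, C=1, D=0, E=1): fault-free g1=1, g2=1, g3=0, g4=1, g5=1, g6=0, g7=1, g8=1, g9=1 → 1; observed 0. Eliminates g1 stuck-at-1, g3 stuck-at-0, g4 stuck-at-1, g9 stuck-at-1.
Only g2 stuck-at-0 is consistent with every test.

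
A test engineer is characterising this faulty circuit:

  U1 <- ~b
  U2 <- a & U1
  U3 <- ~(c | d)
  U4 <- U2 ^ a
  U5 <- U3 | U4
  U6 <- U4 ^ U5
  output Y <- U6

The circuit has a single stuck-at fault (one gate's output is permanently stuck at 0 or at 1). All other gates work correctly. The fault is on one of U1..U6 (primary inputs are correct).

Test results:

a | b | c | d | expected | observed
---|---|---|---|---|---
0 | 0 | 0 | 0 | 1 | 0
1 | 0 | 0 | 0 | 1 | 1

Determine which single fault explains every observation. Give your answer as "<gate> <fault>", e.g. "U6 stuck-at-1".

U2 stuck-at-1

Fault-free values for test 1 (a=0, b=0, c=0, d=0): U1=1, U2=0, U3=1, U4=0, U5=1, U6=1, giving Y=1. Observed 0.
Test 1: faults giving observed 0 are {U2 stuck-at-1, U3 stuck-at-0, U4 stuck-at-1, U5 stuck-at-0, U6 stuck-at-0}.
Test 2 (a=1, b=0, c=0, d=0): fault-free U1=1, U2=1, U3=1, U4=0, U5=1, U6=1 → 1; observed 1. Eliminates U3 stuck-at-0, U4 stuck-at-1, U5 stuck-at-0, U6 stuck-at-0.
Only U2 stuck-at-1 is consistent with every test.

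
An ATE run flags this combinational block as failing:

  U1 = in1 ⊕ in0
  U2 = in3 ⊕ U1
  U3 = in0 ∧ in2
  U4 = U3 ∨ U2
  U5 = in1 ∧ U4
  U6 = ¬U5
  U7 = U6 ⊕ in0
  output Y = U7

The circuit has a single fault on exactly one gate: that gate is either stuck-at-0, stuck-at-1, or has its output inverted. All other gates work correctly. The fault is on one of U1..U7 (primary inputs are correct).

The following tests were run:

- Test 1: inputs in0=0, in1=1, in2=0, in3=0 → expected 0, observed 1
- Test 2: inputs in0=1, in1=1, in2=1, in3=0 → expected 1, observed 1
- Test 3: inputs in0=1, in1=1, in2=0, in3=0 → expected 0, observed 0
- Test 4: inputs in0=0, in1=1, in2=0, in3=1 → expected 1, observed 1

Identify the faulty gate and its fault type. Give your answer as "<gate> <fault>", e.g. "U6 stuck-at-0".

Fault-free values for test 1 (in0=0, in1=1, in2=0, in3=0): U1=1, U2=1, U3=0, U4=1, U5=1, U6=0, U7=0, giving Y=0. Observed 1.
Test 1: faults giving observed 1 are {U1 stuck-at-0, U1 inverted output, U2 stuck-at-0, U2 inverted output, U4 stuck-at-0, U4 inverted output, U5 stuck-at-0, U5 inverted output, U6 stuck-at-1, U6 inverted output, U7 stuck-at-1, U7 inverted output}.
Test 2 (in0=1, in1=1, in2=1, in3=0): fault-free U1=0, U2=0, U3=1, U4=1, U5=1, U6=0, U7=1 → 1; observed 1. Eliminates U4 stuck-at-0, U4 inverted output, U5 stuck-at-0, U5 inverted output, U6 stuck-at-1, U6 inverted output, U7 inverted output.
Test 3 (in0=1, in1=1, in2=0, in3=0): fault-free U1=0, U2=0, U3=0, U4=0, U5=0, U6=1, U7=0 → 0; observed 0. Eliminates U1 inverted output, U2 inverted output, U7 stuck-at-1.
Test 4 (in0=0, in1=1, in2=0, in3=1): fault-free U1=1, U2=0, U3=0, U4=0, U5=0, U6=1, U7=1 → 1; observed 1. Eliminates U1 stuck-at-0.
Only U2 stuck-at-0 is consistent with every test.

U2 stuck-at-0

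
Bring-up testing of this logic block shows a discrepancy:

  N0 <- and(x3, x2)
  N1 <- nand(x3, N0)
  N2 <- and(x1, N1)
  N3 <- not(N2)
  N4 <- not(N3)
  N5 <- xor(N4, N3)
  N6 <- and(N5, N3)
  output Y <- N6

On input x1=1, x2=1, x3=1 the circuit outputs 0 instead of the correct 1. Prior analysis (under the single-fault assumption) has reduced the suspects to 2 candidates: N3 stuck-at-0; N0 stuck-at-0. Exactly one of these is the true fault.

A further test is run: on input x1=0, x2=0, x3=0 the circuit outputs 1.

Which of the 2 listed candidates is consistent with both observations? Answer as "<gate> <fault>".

Evaluate each candidate on input x1=0, x2=0, x3=0:
  N3 stuck-at-0: N0=0, N1=1, N2=0, N3=0 [stuck-at-0], N4=1, N5=1, N6=0 → 0 — eliminated
  N0 stuck-at-0: N0=0 [stuck-at-0], N1=1, N2=0, N3=1, N4=0, N5=1, N6=1 → 1 — matches
Only N0 stuck-at-0 reproduces the observed 1.

N0 stuck-at-0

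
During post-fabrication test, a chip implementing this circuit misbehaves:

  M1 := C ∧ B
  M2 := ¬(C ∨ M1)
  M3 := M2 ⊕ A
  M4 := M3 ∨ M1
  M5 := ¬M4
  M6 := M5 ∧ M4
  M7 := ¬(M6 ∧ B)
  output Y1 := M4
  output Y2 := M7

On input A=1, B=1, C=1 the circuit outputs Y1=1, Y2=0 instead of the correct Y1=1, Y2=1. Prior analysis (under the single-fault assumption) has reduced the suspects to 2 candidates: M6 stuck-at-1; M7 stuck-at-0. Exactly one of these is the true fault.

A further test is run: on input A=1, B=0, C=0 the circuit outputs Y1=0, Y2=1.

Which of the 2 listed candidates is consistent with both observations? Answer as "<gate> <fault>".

Evaluate each candidate on input A=1, B=0, C=0:
  M6 stuck-at-1: M1=0, M2=1, M3=0, M4=0, M5=1, M6=1 [stuck-at-1], M7=1 → Y1=0, Y2=1 — matches
  M7 stuck-at-0: M1=0, M2=1, M3=0, M4=0, M5=1, M6=0, M7=0 [stuck-at-0] → Y1=0, Y2=0 — eliminated
Only M6 stuck-at-1 reproduces the observed Y1=0, Y2=1.

M6 stuck-at-1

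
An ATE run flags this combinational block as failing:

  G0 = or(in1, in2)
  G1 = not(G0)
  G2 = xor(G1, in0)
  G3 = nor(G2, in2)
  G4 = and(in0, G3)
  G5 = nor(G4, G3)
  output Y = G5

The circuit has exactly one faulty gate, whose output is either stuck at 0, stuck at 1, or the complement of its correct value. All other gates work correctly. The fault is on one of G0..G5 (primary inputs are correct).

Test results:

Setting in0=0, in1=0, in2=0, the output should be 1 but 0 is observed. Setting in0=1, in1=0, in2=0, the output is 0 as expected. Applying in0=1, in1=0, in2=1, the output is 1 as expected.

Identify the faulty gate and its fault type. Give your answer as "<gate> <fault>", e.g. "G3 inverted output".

G2 stuck-at-0

Fault-free values for test 1 (in0=0, in1=0, in2=0): G0=0, G1=1, G2=1, G3=0, G4=0, G5=1, giving Y=1. Observed 0.
Test 1: faults giving observed 0 are {G0 stuck-at-1, G0 inverted output, G1 stuck-at-0, G1 inverted output, G2 stuck-at-0, G2 inverted output, G3 stuck-at-1, G3 inverted output, G4 stuck-at-1, G4 inverted output, G5 stuck-at-0, G5 inverted output}.
Test 2 (in0=1, in1=0, in2=0): fault-free G0=0, G1=1, G2=0, G3=1, G4=1, G5=0 → 0; observed 0. Eliminates G0 stuck-at-1, G0 inverted output, G1 stuck-at-0, G1 inverted output, G2 inverted output, G3 inverted output, G5 inverted output.
Test 3 (in0=1, in1=0, in2=1): fault-free G0=1, G1=0, G2=1, G3=0, G4=0, G5=1 → 1; observed 1. Eliminates G3 stuck-at-1, G4 stuck-at-1, G4 inverted output, G5 stuck-at-0.
Only G2 stuck-at-0 is consistent with every test.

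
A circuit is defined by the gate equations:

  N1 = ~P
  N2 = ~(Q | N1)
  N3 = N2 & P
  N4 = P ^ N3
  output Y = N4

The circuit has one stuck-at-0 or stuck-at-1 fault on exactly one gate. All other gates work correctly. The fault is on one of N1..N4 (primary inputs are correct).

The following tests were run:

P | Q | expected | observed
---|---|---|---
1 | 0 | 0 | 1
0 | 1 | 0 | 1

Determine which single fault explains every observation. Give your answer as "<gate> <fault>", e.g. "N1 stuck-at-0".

N4 stuck-at-1

Fault-free values for test 1 (P=1, Q=0): N1=0, N2=1, N3=1, N4=0, giving Y=0. Observed 1.
Test 1: faults giving observed 1 are {N1 stuck-at-1, N2 stuck-at-0, N3 stuck-at-0, N4 stuck-at-1}.
Test 2 (P=0, Q=1): fault-free N1=1, N2=0, N3=0, N4=0 → 0; observed 1. Eliminates N1 stuck-at-1, N2 stuck-at-0, N3 stuck-at-0.
Only N4 stuck-at-1 is consistent with every test.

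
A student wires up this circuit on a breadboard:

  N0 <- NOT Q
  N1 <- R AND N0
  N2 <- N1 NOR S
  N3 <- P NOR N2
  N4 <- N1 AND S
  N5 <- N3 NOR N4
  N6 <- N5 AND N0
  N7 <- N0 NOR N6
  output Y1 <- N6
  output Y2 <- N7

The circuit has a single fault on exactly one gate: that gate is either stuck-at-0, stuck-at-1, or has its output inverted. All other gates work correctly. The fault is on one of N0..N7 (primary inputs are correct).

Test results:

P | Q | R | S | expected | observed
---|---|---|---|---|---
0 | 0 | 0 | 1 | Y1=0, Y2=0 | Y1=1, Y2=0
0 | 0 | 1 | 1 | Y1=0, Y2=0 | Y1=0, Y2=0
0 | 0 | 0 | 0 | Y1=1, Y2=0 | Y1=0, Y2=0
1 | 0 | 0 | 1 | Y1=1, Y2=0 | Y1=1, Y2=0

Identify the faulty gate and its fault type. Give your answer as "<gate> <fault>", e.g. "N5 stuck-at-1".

Fault-free values for test 1 (P=0, Q=0, R=0, S=1): N0=1, N1=0, N2=0, N3=1, N4=0, N5=0, N6=0, N7=0, giving Y1=0, Y2=0. Observed Y1=1, Y2=0.
Test 1: faults giving observed Y1=1, Y2=0 are {N2 stuck-at-1, N2 inverted output, N3 stuck-at-0, N3 inverted output, N5 stuck-at-1, N5 inverted output, N6 stuck-at-1, N6 inverted output}.
Test 2 (P=0, Q=0, R=1, S=1): fault-free N0=1, N1=1, N2=0, N3=1, N4=1, N5=0, N6=0, N7=0 → Y1=0, Y2=0; observed Y1=0, Y2=0. Eliminates N5 stuck-at-1, N5 inverted output, N6 stuck-at-1, N6 inverted output.
Test 3 (P=0, Q=0, R=0, S=0): fault-free N0=1, N1=0, N2=1, N3=0, N4=0, N5=1, N6=1, N7=0 → Y1=1, Y2=0; observed Y1=0, Y2=0. Eliminates N2 stuck-at-1, N3 stuck-at-0.
Test 4 (P=1, Q=0, R=0, S=1): fault-free N0=1, N1=0, N2=0, N3=0, N4=0, N5=1, N6=1, N7=0 → Y1=1, Y2=0; observed Y1=1, Y2=0. Eliminates N3 inverted output.
Only N2 inverted output is consistent with every test.

N2 inverted output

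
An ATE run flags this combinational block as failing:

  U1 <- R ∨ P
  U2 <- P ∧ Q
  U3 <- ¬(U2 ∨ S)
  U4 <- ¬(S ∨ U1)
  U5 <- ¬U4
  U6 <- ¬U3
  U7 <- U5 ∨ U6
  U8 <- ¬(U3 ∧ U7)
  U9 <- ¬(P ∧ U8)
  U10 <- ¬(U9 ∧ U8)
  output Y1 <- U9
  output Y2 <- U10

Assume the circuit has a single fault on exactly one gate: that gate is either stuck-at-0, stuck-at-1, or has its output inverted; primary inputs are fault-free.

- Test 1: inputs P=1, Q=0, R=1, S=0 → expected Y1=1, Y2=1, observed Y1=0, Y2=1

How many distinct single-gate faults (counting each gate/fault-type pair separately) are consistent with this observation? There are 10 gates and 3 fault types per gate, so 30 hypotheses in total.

Fault-free: U1=1, U2=0, U3=1, U4=0, U5=1, U6=0, U7=1, U8=0, U9=1, U10=1 → Y1=1, Y2=1. Observed Y1=0, Y2=1.
  U1: stuck-at-0, inverted output ✓; others ✗
  U2: stuck-at-1, inverted output ✓; others ✗
  U3: stuck-at-0, inverted output ✓; others ✗
  U4: stuck-at-1, inverted output ✓; others ✗
  U5: stuck-at-0, inverted output ✓; others ✗
  U6: none of the 3 fault types match ✗
  U7: stuck-at-0, inverted output ✓; others ✗
  U8: stuck-at-1, inverted output ✓; others ✗
  U9: stuck-at-0, inverted output ✓; others ✗
  U10: none of the 3 fault types match ✗
Consistent faults: {U1 stuck-at-0, U1 inverted output, U2 stuck-at-1, U2 inverted output, U3 stuck-at-0, U3 inverted output, U4 stuck-at-1, U4 inverted output, U5 stuck-at-0, U5 inverted output, U7 stuck-at-0, U7 inverted output, U8 stuck-at-1, U8 inverted output, U9 stuck-at-0, U9 inverted output} — 16 in all.

16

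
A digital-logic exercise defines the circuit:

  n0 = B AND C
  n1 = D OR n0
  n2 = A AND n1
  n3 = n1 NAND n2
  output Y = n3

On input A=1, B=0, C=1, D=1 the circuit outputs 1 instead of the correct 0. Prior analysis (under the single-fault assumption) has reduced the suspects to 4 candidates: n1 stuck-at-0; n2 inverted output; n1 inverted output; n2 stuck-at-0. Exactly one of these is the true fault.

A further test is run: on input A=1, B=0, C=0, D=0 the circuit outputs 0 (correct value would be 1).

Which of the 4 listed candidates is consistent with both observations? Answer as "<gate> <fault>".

Evaluate each candidate on input A=1, B=0, C=0, D=0:
  n1 stuck-at-0: n0=0, n1=0 [stuck-at-0], n2=0, n3=1 → 1 — eliminated
  n2 inverted output: n0=0, n1=0, n2=1 [inverted output], n3=1 → 1 — eliminated
  n1 inverted output: n0=0, n1=1 [inverted output], n2=1, n3=0 → 0 — matches
  n2 stuck-at-0: n0=0, n1=0, n2=0 [stuck-at-0], n3=1 → 1 — eliminated
Only n1 inverted output reproduces the observed 0.

n1 inverted output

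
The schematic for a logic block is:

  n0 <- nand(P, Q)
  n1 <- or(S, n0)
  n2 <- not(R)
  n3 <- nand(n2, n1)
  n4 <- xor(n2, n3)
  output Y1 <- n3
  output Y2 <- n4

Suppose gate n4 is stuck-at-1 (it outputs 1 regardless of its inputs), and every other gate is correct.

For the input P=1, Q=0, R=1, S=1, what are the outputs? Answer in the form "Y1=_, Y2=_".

Y1=1, Y2=1

Propagate with n4 forced: n0=1, n1=1, n2=0, n3=1, n4=1 [stuck-at-1].
So the outputs are Y1=1, Y2=1. (Same as the fault-free value — the fault is masked on this input.)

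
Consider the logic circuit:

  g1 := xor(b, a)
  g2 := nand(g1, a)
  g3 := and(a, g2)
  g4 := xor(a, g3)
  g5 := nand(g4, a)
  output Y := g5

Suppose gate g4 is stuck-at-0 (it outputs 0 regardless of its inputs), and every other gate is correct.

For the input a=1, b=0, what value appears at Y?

Propagate with g4 forced: g1=1, g2=0, g3=0, g4=0 [stuck-at-0], g5=1.
So Y = 1. (Without the fault it would be 0.)

1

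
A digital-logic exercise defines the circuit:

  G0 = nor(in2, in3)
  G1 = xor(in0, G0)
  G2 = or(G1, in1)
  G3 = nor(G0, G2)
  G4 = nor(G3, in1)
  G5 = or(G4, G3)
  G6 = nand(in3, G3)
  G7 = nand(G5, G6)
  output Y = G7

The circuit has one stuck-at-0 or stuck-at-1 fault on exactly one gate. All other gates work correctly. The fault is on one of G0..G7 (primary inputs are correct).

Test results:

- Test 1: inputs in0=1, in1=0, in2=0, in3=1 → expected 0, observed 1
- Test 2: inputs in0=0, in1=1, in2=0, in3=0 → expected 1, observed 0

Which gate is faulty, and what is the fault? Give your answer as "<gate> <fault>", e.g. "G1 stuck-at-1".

Fault-free values for test 1 (in0=1, in1=0, in2=0, in3=1): G0=0, G1=1, G2=1, G3=0, G4=1, G5=1, G6=1, G7=0, giving Y=0. Observed 1.
Test 1: faults giving observed 1 are {G1 stuck-at-0, G2 stuck-at-0, G3 stuck-at-1, G4 stuck-at-0, G5 stuck-at-0, G6 stuck-at-0, G7 stuck-at-1}.
Test 2 (in0=0, in1=1, in2=0, in3=0): fault-free G0=1, G1=1, G2=1, G3=0, G4=0, G5=0, G6=1, G7=1 → 1; observed 0. Eliminates G1 stuck-at-0, G2 stuck-at-0, G4 stuck-at-0, G5 stuck-at-0, G6 stuck-at-0, G7 stuck-at-1.
Only G3 stuck-at-1 is consistent with every test.

G3 stuck-at-1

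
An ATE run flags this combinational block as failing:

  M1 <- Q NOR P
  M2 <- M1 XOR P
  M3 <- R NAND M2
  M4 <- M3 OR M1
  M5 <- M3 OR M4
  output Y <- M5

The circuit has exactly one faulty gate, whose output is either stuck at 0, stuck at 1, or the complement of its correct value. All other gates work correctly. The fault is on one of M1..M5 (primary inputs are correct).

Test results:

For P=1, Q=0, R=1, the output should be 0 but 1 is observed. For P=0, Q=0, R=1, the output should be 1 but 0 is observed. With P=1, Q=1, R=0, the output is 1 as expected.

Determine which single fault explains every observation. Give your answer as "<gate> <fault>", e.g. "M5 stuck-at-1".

M4 inverted output

Fault-free values for test 1 (P=1, Q=0, R=1): M1=0, M2=1, M3=0, M4=0, M5=0, giving Y=0. Observed 1.
Test 1: faults giving observed 1 are {M1 stuck-at-1, M1 inverted output, M2 stuck-at-0, M2 inverted output, M3 stuck-at-1, M3 inverted output, M4 stuck-at-1, M4 inverted output, M5 stuck-at-1, M5 inverted output}.
Test 2 (P=0, Q=0, R=1): fault-free M1=1, M2=1, M3=0, M4=1, M5=1 → 1; observed 0. Eliminates M1 stuck-at-1, M1 inverted output, M2 stuck-at-0, M2 inverted output, M3 stuck-at-1, M3 inverted output, M4 stuck-at-1, M5 stuck-at-1.
Test 3 (P=1, Q=1, R=0): fault-free M1=0, M2=1, M3=1, M4=1, M5=1 → 1; observed 1. Eliminates M5 inverted output.
Only M4 inverted output is consistent with every test.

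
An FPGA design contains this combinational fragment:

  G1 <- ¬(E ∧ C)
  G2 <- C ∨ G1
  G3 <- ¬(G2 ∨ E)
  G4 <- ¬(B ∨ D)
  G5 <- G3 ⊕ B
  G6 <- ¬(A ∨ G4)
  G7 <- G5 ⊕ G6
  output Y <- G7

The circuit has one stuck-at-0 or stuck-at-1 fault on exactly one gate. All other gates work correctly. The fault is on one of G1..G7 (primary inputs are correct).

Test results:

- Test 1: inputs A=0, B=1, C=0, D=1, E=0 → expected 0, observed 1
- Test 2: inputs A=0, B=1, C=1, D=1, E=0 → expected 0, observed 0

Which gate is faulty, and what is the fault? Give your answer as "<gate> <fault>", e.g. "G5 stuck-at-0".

G1 stuck-at-0

Fault-free values for test 1 (A=0, B=1, C=0, D=1, E=0): G1=1, G2=1, G3=0, G4=0, G5=1, G6=1, G7=0, giving Y=0. Observed 1.
Test 1: faults giving observed 1 are {G1 stuck-at-0, G2 stuck-at-0, G3 stuck-at-1, G4 stuck-at-1, G5 stuck-at-0, G6 stuck-at-0, G7 stuck-at-1}.
Test 2 (A=0, B=1, C=1, D=1, E=0): fault-free G1=1, G2=1, G3=0, G4=0, G5=1, G6=1, G7=0 → 0; observed 0. Eliminates G2 stuck-at-0, G3 stuck-at-1, G4 stuck-at-1, G5 stuck-at-0, G6 stuck-at-0, G7 stuck-at-1.
Only G1 stuck-at-0 is consistent with every test.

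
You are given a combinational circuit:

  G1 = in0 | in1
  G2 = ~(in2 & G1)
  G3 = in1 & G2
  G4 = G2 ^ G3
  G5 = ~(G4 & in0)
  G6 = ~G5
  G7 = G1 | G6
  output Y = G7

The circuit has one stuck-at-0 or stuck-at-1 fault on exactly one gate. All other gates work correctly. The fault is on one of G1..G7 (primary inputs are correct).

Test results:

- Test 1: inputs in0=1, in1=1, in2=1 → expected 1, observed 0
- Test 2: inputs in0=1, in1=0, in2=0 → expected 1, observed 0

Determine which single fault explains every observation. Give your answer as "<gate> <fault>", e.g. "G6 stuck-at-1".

G7 stuck-at-0

Fault-free values for test 1 (in0=1, in1=1, in2=1): G1=1, G2=0, G3=0, G4=0, G5=1, G6=0, G7=1, giving Y=1. Observed 0.
Test 1: faults giving observed 0 are {G1 stuck-at-0, G7 stuck-at-0}.
Test 2 (in0=1, in1=0, in2=0): fault-free G1=1, G2=1, G3=0, G4=1, G5=0, G6=1, G7=1 → 1; observed 0. Eliminates G1 stuck-at-0.
Only G7 stuck-at-0 is consistent with every test.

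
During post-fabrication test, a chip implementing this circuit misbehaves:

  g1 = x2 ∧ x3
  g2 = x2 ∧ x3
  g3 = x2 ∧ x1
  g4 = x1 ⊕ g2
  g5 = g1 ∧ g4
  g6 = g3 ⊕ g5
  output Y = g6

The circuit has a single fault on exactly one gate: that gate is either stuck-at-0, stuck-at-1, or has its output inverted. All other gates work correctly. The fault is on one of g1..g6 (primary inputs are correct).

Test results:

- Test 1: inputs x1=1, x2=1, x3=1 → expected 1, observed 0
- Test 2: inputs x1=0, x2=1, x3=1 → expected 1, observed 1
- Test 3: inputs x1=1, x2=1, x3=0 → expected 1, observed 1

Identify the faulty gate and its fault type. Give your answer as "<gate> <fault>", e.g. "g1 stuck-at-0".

g4 stuck-at-1

Fault-free values for test 1 (x1=1, x2=1, x3=1): g1=1, g2=1, g3=1, g4=0, g5=0, g6=1, giving Y=1. Observed 0.
Test 1: faults giving observed 0 are {g2 stuck-at-0, g2 inverted output, g3 stuck-at-0, g3 inverted output, g4 stuck-at-1, g4 inverted output, g5 stuck-at-1, g5 inverted output, g6 stuck-at-0, g6 inverted output}.
Test 2 (x1=0, x2=1, x3=1): fault-free g1=1, g2=1, g3=0, g4=1, g5=1, g6=1 → 1; observed 1. Eliminates g2 stuck-at-0, g2 inverted output, g3 inverted output, g4 inverted output, g5 inverted output, g6 stuck-at-0, g6 inverted output.
Test 3 (x1=1, x2=1, x3=0): fault-free g1=0, g2=0, g3=1, g4=1, g5=0, g6=1 → 1; observed 1. Eliminates g3 stuck-at-0, g5 stuck-at-1.
Only g4 stuck-at-1 is consistent with every test.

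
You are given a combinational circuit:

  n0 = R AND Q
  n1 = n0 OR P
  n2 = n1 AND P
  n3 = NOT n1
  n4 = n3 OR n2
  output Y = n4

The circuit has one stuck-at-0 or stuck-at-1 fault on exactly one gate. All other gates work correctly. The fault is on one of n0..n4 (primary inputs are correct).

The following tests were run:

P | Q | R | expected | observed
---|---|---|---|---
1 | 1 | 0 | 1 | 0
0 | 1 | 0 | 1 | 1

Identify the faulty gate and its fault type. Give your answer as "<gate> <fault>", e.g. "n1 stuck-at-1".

n2 stuck-at-0

Fault-free values for test 1 (P=1, Q=1, R=0): n0=0, n1=1, n2=1, n3=0, n4=1, giving Y=1. Observed 0.
Test 1: faults giving observed 0 are {n2 stuck-at-0, n4 stuck-at-0}.
Test 2 (P=0, Q=1, R=0): fault-free n0=0, n1=0, n2=0, n3=1, n4=1 → 1; observed 1. Eliminates n4 stuck-at-0.
Only n2 stuck-at-0 is consistent with every test.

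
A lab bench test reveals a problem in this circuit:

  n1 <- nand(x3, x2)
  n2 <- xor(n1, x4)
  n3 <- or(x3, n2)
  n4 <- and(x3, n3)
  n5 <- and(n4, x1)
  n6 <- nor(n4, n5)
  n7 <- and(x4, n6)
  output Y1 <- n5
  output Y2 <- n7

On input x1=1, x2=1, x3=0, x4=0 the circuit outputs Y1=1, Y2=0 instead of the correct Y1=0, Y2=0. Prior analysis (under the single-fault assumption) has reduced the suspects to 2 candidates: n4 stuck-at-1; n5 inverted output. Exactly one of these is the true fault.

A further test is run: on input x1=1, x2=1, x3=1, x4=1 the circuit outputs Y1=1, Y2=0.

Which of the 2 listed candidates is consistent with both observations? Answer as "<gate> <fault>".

n4 stuck-at-1

Evaluate each candidate on input x1=1, x2=1, x3=1, x4=1:
  n4 stuck-at-1: n1=0, n2=1, n3=1, n4=1 [stuck-at-1], n5=1, n6=0, n7=0 → Y1=1, Y2=0 — matches
  n5 inverted output: n1=0, n2=1, n3=1, n4=1, n5=0 [inverted output], n6=0, n7=0 → Y1=0, Y2=0 — eliminated
Only n4 stuck-at-1 reproduces the observed Y1=1, Y2=0.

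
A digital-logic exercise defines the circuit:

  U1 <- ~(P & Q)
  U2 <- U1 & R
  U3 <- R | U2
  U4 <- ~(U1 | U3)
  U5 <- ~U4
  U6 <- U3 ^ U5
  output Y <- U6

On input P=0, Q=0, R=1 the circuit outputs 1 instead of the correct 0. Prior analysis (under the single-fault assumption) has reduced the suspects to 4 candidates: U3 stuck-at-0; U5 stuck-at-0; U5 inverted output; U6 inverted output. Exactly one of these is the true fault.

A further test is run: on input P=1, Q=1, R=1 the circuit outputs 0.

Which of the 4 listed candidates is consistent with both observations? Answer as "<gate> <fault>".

U3 stuck-at-0

Evaluate each candidate on input P=1, Q=1, R=1:
  U3 stuck-at-0: U1=0, U2=0, U3=0 [stuck-at-0], U4=1, U5=0, U6=0 → 0 — matches
  U5 stuck-at-0: U1=0, U2=0, U3=1, U4=0, U5=0 [stuck-at-0], U6=1 → 1 — eliminated
  U5 inverted output: U1=0, U2=0, U3=1, U4=0, U5=0 [inverted output], U6=1 → 1 — eliminated
  U6 inverted output: U1=0, U2=0, U3=1, U4=0, U5=1, U6=1 [inverted output] → 1 — eliminated
Only U3 stuck-at-0 reproduces the observed 0.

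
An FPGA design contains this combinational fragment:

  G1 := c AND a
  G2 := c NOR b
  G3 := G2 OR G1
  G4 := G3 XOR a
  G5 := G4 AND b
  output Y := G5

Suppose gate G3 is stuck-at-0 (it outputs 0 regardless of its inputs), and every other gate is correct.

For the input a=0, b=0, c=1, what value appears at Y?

0

Propagate with G3 forced: G1=0, G2=0, G3=0 [stuck-at-0], G4=0, G5=0.
So Y = 0. (Same as the fault-free value — the fault is masked on this input.)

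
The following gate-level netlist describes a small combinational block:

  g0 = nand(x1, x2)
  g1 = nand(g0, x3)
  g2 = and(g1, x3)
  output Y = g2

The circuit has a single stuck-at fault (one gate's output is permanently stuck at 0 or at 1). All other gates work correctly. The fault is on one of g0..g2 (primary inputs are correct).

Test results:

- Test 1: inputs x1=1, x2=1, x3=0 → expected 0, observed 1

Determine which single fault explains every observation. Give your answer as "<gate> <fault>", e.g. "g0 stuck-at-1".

g2 stuck-at-1

Fault-free values for test 1 (x1=1, x2=1, x3=0): g0=0, g1=1, g2=0, giving Y=0. Observed 1.
Test 1: faults giving observed 1 are {g2 stuck-at-1}.
Only g2 stuck-at-1 is consistent with every test.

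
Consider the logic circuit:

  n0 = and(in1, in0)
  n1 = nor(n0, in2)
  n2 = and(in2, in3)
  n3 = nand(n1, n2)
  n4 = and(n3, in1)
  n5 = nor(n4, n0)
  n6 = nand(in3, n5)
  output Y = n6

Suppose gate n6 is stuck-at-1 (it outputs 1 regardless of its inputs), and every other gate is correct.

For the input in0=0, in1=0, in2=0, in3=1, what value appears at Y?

Propagate with n6 forced: n0=0, n1=1, n2=0, n3=1, n4=0, n5=1, n6=1 [stuck-at-1].
So Y = 1. (Without the fault it would be 0.)

1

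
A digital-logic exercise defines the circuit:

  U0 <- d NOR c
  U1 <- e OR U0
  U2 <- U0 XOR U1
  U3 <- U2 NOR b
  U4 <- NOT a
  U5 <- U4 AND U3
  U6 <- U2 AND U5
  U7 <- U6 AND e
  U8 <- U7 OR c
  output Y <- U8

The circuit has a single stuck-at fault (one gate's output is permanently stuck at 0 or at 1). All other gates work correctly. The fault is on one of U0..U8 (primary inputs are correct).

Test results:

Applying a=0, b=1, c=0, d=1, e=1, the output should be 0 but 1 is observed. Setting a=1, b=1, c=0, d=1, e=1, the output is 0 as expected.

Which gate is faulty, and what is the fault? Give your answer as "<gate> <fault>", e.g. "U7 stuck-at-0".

U3 stuck-at-1

Fault-free values for test 1 (a=0, b=1, c=0, d=1, e=1): U0=0, U1=1, U2=1, U3=0, U4=1, U5=0, U6=0, U7=0, U8=0, giving Y=0. Observed 1.
Test 1: faults giving observed 1 are {U3 stuck-at-1, U5 stuck-at-1, U6 stuck-at-1, U7 stuck-at-1, U8 stuck-at-1}.
Test 2 (a=1, b=1, c=0, d=1, e=1): fault-free U0=0, U1=1, U2=1, U3=0, U4=0, U5=0, U6=0, U7=0, U8=0 → 0; observed 0. Eliminates U5 stuck-at-1, U6 stuck-at-1, U7 stuck-at-1, U8 stuck-at-1.
Only U3 stuck-at-1 is consistent with every test.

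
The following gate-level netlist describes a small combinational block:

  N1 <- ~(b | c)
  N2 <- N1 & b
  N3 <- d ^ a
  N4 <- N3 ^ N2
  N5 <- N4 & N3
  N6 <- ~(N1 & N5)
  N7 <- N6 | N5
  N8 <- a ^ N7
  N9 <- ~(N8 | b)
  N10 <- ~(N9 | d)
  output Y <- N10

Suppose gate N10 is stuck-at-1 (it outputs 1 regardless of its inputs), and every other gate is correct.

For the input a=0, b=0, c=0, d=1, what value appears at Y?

Propagate with N10 forced: N1=1, N2=0, N3=1, N4=1, N5=1, N6=0, N7=1, N8=1, N9=0, N10=1 [stuck-at-1].
So Y = 1. (Without the fault it would be 0.)

1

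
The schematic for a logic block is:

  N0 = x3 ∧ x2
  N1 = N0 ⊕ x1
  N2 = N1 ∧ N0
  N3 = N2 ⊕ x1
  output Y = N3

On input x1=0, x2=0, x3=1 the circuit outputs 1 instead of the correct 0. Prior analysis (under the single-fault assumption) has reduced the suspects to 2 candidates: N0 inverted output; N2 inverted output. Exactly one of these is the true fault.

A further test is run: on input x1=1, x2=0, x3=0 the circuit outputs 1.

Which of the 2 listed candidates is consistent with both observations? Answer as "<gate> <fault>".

N0 inverted output

Evaluate each candidate on input x1=1, x2=0, x3=0:
  N0 inverted output: N0=1 [inverted output], N1=0, N2=0, N3=1 → 1 — matches
  N2 inverted output: N0=0, N1=1, N2=1 [inverted output], N3=0 → 0 — eliminated
Only N0 inverted output reproduces the observed 1.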